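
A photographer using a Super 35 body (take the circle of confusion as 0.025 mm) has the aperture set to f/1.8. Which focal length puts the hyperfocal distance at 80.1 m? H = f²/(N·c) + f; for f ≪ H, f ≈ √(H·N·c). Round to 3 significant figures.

60.0 mm

From H = f²/(N·c) + f, with f ≪ H: f ≈ √(H·N·c) = √(80100 × 1.8 × 0.025) = √3604.5 ≈ 60.04 mm.
The +f correction barely moves this — solving exactly, f² + N·c·f − N·c·H = 0 ⇒ f = (−N·c + √((N·c)² + 4·N·c·H))/2 = (−0.045 + √14418)/2 ≈ 60.015 mm, so f ≈ 60.0 mm.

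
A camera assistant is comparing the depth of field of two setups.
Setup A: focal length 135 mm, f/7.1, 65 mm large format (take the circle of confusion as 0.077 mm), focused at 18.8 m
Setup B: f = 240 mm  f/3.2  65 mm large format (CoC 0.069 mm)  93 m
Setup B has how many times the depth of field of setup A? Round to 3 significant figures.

2.47

Setup A: H = 135²/(7.1×0.077) + 135 ≈ 33471.4 mm; DoF = Df − Dn = 42717 − 12052 ≈ 30665 mm.
Setup B: H = 240²/(3.2×0.069) + 240 ≈ 261109.6 mm; DoF = Df − Dn = 144316 − 68605 ≈ 75711 mm.
Ratio = 75711 / 30665 ≈ 2.47.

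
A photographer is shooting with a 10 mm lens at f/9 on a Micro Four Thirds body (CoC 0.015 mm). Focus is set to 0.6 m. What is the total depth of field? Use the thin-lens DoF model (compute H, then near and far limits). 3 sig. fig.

Hyperfocal distance H = f²/(N·c) + f = 10²/(9 × 0.015) + 10 = 100/0.135 + 10 ≈ 750.7 mm ≈ 0.751 m.
Near limit Dn = s·(H − f)/(H + s − 2f) = 600 × (750.7 − 10) / (750.7 + 600 − 2 × 10) = 600 × 740.7 / 1330.7 ≈ 334.0 mm.
Far limit Df = s·(H − f)/(H − s) = 600 × (750.7 − 10) / (750.7 − 600) = 600 × 740.7 / 150.7 ≈ 2948.4 mm.
Depth of field = Df − Dn = 2948.4 − 334.0 ≈ 2614.4 mm ≈ 2.61 m.

2.61 m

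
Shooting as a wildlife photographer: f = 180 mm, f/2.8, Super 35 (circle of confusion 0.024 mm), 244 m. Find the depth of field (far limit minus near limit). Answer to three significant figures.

332 m

Hyperfocal distance H = f²/(N·c) + f = 180²/(2.8 × 0.024) + 180 = 32400/0.0672 + 180 ≈ 482322.9 mm ≈ 482.3 m.
Near limit Dn = s·(H − f)/(H + s − 2f) = 244000 × (482322.9 − 180) / (482322.9 + 244000 − 2 × 180) = 244000 × 482142.9 / 725962.9 ≈ 162051 mm.
Far limit Df = s·(H − f)/(H − s) = 244000 × (482322.9 − 180) / (482322.9 − 244000) = 244000 × 482142.9 / 238322.9 ≈ 493628 mm.
Depth of field = Df − Dn = 493628 − 162051 ≈ 331577 mm ≈ 332 m.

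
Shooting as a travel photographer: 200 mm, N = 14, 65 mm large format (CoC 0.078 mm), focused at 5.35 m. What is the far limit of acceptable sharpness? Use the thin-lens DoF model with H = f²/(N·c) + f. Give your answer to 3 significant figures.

6.23 m

Hyperfocal distance H = f²/(N·c) + f = 200²/(14 × 0.078) + 200 = 40000/1.092 + 200 ≈ 36830.0 mm ≈ 36.83 m.
Far limit Df = s·(H − f)/(H − s) = 5350 × (36830.0 − 200) / (36830.0 − 5350) = 5350 × 36630.0 / 31480.0 ≈ 6225.2 mm ≈ 6.23 m.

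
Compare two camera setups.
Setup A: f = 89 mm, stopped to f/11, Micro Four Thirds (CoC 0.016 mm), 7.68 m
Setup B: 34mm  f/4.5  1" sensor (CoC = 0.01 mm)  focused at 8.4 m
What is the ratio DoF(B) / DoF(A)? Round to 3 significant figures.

Setup A: H = 89²/(11×0.016) + 89 ≈ 45094.7 mm; DoF = Df − Dn = 9238.2 − 6571.6 ≈ 2666.6 mm.
Setup B: H = 34²/(4.5×0.01) + 34 ≈ 25722.9 mm; DoF = Df − Dn = 12456.7 − 6336.4 ≈ 6120.3 mm.
Ratio = 6120.3 / 2666.6 ≈ 2.30.

2.30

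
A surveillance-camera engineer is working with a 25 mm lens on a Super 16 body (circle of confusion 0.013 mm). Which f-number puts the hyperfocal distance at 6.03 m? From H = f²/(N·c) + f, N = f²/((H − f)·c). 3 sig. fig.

f/8.01

Rearrange H = f²/(N·c) + f for N: N = f² / ((H − f)·c).
N = 25² / ((6030 − 25) × 0.013) = 625 / 78.06 ≈ 8.01.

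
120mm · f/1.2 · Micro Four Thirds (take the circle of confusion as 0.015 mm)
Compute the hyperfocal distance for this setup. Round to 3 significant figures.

800 m

Hyperfocal distance H = f²/(N·c) + f = 120²/(1.2 × 0.015) + 120 = 14400/0.018 + 120 ≈ 800120.0 mm ≈ 800 m.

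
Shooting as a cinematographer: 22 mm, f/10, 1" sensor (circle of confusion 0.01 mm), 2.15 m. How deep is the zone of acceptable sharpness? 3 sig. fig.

2.34 m

Hyperfocal distance H = f²/(N·c) + f = 22²/(10 × 0.01) + 22 = 484/0.1 + 22 ≈ 4862.0 mm ≈ 4.862 m.
Near limit Dn = s·(H − f)/(H + s − 2f) = 2150 × (4862.0 − 22) / (4862.0 + 2150 − 2 × 22) = 2150 × 4840.0 / 6968.0 ≈ 1493.4 mm.
Far limit Df = s·(H − f)/(H − s) = 2150 × (4862.0 − 22) / (4862.0 − 2150) = 2150 × 4840.0 / 2712.0 ≈ 3837.0 mm.
Depth of field = Df − Dn = 3837.0 − 1493.4 ≈ 2343.6 mm ≈ 2.34 m.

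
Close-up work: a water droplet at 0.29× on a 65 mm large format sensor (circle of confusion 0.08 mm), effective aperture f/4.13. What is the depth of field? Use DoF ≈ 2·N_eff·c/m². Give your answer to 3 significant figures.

At magnification m, DoF ≈ 2·N_eff·c/m² = 2 × 4.13 × 0.08 / 0.29² = 0.6608 / 0.0841 ≈ 7.86 mm.

7.86 mm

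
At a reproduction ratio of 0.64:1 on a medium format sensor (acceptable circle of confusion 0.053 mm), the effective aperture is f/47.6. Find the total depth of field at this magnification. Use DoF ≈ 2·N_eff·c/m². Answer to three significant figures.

At magnification m, DoF ≈ 2·N_eff·c/m² = 2 × 47.6 × 0.053 / 0.64² = 5.046 / 0.4096 ≈ 12.3 mm.

12.3 mm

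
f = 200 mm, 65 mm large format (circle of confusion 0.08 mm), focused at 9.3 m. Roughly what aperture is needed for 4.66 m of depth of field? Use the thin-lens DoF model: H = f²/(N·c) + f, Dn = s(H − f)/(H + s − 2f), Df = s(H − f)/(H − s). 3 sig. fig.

Write h = H − f = f²/(N·c). The thin-lens limits are Dn = s·h/(h + (s−f)) and Df = s·h/(h − (s−f)), so DoF = Df − Dn = 2·s·(s−f)·h / (h² − (s−f)²).
That is a quadratic in h: DoF·h² − 2·s·(s−f)·h − DoF·(s−f)² = 0 ⇒ h = (s−f)·(s + √(s² + DoF²)) / DoF = 9100 × (9300 + √(9300² + 4660²)) / 4660 = 9100 × (9300 + 10402.2) / 4660 ≈ 38474 mm.
Then N = f²/(c·h) = 200² / (0.08 × 38474) = 40000 / 3077.9 ≈ 13.

f/13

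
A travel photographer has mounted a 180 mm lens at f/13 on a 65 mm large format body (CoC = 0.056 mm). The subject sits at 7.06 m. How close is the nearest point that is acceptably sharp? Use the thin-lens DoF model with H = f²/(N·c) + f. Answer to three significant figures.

Hyperfocal distance H = f²/(N·c) + f = 180²/(13 × 0.056) + 180 = 32400/0.728 + 180 ≈ 44685.5 mm ≈ 44.69 m.
Near limit Dn = s·(H − f)/(H + s − 2f) = 7060 × (44685.5 − 180) / (44685.5 + 7060 − 2 × 180) = 7060 × 44505.5 / 51385.5 ≈ 6114.7 mm ≈ 6.11 m.

6.11 m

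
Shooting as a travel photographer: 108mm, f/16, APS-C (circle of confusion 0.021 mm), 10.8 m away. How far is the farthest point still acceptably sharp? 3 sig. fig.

15.6 m

Hyperfocal distance H = f²/(N·c) + f = 108²/(16 × 0.021) + 108 = 11664/0.336 + 108 ≈ 34822.3 mm ≈ 34.82 m.
Far limit Df = s·(H − f)/(H − s) = 10800 × (34822.3 − 108) / (34822.3 − 10800) = 10800 × 34714.3 / 24022.3 ≈ 15607 mm ≈ 15.6 m.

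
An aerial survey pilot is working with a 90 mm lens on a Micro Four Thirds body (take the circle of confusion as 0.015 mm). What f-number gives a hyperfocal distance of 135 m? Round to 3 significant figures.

Rearrange H = f²/(N·c) + f for N: N = f² / ((H − f)·c).
N = 90² / ((135000 − 90) × 0.015) = 8100 / 2024 ≈ 4.

f/4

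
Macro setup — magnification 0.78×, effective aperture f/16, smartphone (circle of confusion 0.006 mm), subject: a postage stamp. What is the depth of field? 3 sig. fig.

At magnification m, DoF ≈ 2·N_eff·c/m² = 2 × 16 × 0.006 / 0.78² = 0.192 / 0.6084 ≈ 0.316 mm.

0.316 mm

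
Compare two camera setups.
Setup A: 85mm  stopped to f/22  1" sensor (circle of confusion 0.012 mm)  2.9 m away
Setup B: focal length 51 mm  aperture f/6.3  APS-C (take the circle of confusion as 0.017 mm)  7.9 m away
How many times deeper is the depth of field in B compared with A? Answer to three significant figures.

Setup A: H = 85²/(22×0.012) + 85 ≈ 27452.4 mm; DoF = Df − Dn = 3232.49 − 2629.53 ≈ 602.96 mm.
Setup B: H = 51²/(6.3×0.017) + 51 ≈ 24336.7 mm; DoF = Df − Dn = 11672.5 − 5970.4 ≈ 5702.1 mm.
Ratio = 5702.1 / 602.96 ≈ 9.46.

9.46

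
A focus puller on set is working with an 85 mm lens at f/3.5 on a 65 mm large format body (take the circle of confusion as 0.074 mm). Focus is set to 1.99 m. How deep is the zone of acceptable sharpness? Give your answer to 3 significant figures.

273 mm

Hyperfocal distance H = f²/(N·c) + f = 85²/(3.5 × 0.074) + 85 = 7225/0.259 + 85 ≈ 27980.8 mm ≈ 27.98 m.
Near limit Dn = s·(H − f)/(H + s − 2f) = 1990 × (27980.8 − 85) / (27980.8 + 1990 − 2 × 85) = 1990 × 27895.8 / 29800.8 ≈ 1862.79 mm.
Far limit Df = s·(H − f)/(H − s) = 1990 × (27980.8 − 85) / (27980.8 − 1990) = 1990 × 27895.8 / 25990.8 ≈ 2135.86 mm.
Depth of field = Df − Dn = 2135.86 − 1862.79 ≈ 273.07 mm.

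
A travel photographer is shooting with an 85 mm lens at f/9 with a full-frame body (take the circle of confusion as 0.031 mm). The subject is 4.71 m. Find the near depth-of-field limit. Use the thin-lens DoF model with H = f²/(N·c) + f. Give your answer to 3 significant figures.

Hyperfocal distance H = f²/(N·c) + f = 85²/(9 × 0.031) + 85 = 7225/0.279 + 85 ≈ 25981.1 mm ≈ 25.98 m.
Near limit Dn = s·(H − f)/(H + s − 2f) = 4710 × (25981.1 − 85) / (25981.1 + 4710 − 2 × 85) = 4710 × 25896.1 / 30521.1 ≈ 3996.3 mm ≈ 4.00 m.

4.00 m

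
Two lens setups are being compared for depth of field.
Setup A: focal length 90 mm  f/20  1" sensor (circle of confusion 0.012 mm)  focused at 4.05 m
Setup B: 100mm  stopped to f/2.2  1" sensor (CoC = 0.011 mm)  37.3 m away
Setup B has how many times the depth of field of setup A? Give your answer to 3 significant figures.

Setup A: H = 90²/(20×0.012) + 90 ≈ 33840.0 mm; DoF = Df − Dn = 4588.37 − 3624.70 ≈ 963.67 mm.
Setup B: H = 100²/(2.2×0.011) + 100 ≈ 413323.1 mm; DoF = Df − Dn = 40990.1 − 34219.4 ≈ 6770.7 mm.
Ratio = 6770.7 / 963.67 ≈ 7.03.

7.03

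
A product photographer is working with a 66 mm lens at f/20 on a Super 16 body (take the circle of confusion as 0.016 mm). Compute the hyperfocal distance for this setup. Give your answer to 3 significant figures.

Hyperfocal distance H = f²/(N·c) + f = 66²/(20 × 0.016) + 66 = 4356/0.32 + 66 ≈ 13678.5 mm ≈ 13.7 m.

13.7 m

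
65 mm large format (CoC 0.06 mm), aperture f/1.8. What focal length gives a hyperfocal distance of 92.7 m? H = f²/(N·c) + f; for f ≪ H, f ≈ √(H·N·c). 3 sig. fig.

From H = f²/(N·c) + f, with f ≪ H: f ≈ √(H·N·c) = √(92700 × 1.8 × 0.06) = √10012 ≈ 100.1 mm.
The +f correction barely moves this — solving exactly, f² + N·c·f − N·c·H = 0 ⇒ f = (−N·c + √((N·c)² + 4·N·c·H))/2 = (−0.108 + √40046)/2 ≈ 100.00 mm, so f ≈ 100 mm.

100 mm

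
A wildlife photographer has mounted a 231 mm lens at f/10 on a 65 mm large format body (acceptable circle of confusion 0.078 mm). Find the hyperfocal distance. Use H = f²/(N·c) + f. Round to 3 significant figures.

Hyperfocal distance H = f²/(N·c) + f = 231²/(10 × 0.078) + 231 = 53361/0.78 + 231 ≈ 68642.5 mm ≈ 68.6 m.

68.6 m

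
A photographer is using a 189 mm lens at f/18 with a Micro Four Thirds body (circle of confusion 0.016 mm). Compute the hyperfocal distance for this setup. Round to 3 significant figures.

Hyperfocal distance H = f²/(N·c) + f = 189²/(18 × 0.016) + 189 = 35721/0.288 + 189 ≈ 124220.2 mm ≈ 124 m.

124 m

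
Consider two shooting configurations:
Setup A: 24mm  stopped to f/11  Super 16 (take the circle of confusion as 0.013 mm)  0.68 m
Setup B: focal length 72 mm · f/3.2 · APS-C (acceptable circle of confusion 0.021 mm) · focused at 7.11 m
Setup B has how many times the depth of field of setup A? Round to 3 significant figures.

Setup A: H = 24²/(11×0.013) + 24 ≈ 4052.0 mm; DoF = Df − Dn = 812.29 − 584.76 ≈ 227.53 mm.
Setup B: H = 72²/(3.2×0.021) + 72 ≈ 77214.9 mm; DoF = Df − Dn = 7823.8 − 6515.6 ≈ 1308.2 mm.
Ratio = 1308.2 / 227.53 ≈ 5.75.

5.75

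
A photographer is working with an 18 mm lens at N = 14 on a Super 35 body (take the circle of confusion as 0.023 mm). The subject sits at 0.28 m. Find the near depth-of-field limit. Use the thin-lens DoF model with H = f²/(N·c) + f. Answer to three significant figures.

Hyperfocal distance H = f²/(N·c) + f = 18²/(14 × 0.023) + 18 = 324/0.322 + 18 ≈ 1024.2 mm ≈ 1.024 m.
Near limit Dn = s·(H − f)/(H + s − 2f) = 280 × (1024.2 − 18) / (1024.2 + 280 − 2 × 18) = 280 × 1006.2 / 1268.2 ≈ 222.15 mm.

222 mm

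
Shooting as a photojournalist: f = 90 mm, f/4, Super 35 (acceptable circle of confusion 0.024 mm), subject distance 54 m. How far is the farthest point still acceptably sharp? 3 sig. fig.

150 m

Hyperfocal distance H = f²/(N·c) + f = 90²/(4 × 0.024) + 90 = 8100/0.096 + 90 ≈ 84465.0 mm ≈ 84.47 m.
Far limit Df = s·(H − f)/(H − s) = 54000 × (84465.0 − 90) / (84465.0 − 54000) = 54000 × 84375.0 / 30465.0 ≈ 149557 mm ≈ 150 m.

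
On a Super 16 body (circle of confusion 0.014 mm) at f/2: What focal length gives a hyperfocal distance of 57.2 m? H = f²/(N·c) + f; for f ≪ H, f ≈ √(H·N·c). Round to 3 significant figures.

40.0 mm

From H = f²/(N·c) + f, with f ≪ H: f ≈ √(H·N·c) = √(57200 × 2 × 0.014) = √1601.6 ≈ 40.02 mm.
The +f correction barely moves this — solving exactly, f² + N·c·f − N·c·H = 0 ⇒ f = (−N·c + √((N·c)² + 4·N·c·H))/2 = (−0.028 + √6406.4)/2 ≈ 40.006 mm, so f ≈ 40.0 mm.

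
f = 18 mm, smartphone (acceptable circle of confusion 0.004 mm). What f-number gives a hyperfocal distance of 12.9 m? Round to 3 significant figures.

Rearrange H = f²/(N·c) + f for N: N = f² / ((H − f)·c).
N = 18² / ((12900 − 18) × 0.004) = 324 / 51.53 ≈ 6.29.

f/6.29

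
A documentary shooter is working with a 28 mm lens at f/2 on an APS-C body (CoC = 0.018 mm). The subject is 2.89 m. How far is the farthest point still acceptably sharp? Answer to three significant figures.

3.33 m

Hyperfocal distance H = f²/(N·c) + f = 28²/(2 × 0.018) + 28 = 784/0.036 + 28 ≈ 21805.8 mm ≈ 21.81 m.
Far limit Df = s·(H − f)/(H − s) = 2890 × (21805.8 − 28) / (21805.8 − 2890) = 2890 × 21777.8 / 18915.8 ≈ 3327.3 mm ≈ 3.33 m.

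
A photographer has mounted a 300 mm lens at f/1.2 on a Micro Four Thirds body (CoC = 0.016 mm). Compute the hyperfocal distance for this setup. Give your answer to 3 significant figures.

4690 m

Hyperfocal distance H = f²/(N·c) + f = 300²/(1.2 × 0.016) + 300 = 90000/0.0192 + 300 ≈ 4687800.0 mm ≈ 4690 m.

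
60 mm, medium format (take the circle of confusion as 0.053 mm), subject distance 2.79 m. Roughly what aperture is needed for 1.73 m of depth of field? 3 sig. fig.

f/7.09

Write h = H − f = f²/(N·c). The thin-lens limits are Dn = s·h/(h + (s−f)) and Df = s·h/(h − (s−f)), so DoF = Df − Dn = 2·s·(s−f)·h / (h² − (s−f)²).
That is a quadratic in h: DoF·h² − 2·s·(s−f)·h − DoF·(s−f)² = 0 ⇒ h = (s−f)·(s + √(s² + DoF²)) / DoF = 2730 × (2790 + √(2790² + 1730²)) / 1730 = 2730 × (2790 + 3282.83) / 1730 ≈ 9583.1 mm.
Then N = f²/(c·h) = 60² / (0.053 × 9583.1) = 3600 / 507.91 ≈ 7.09.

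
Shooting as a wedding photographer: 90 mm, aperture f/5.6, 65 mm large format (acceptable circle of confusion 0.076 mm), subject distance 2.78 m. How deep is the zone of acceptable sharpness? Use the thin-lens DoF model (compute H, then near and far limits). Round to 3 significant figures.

Hyperfocal distance H = f²/(N·c) + f = 90²/(5.6 × 0.076) + 90 = 8100/0.4256 + 90 ≈ 19122.0 mm ≈ 19.12 m.
Near limit Dn = s·(H − f)/(H + s − 2f) = 2780 × (19122.0 − 90) / (19122.0 + 2780 − 2 × 90) = 2780 × 19032.0 / 21722.0 ≈ 2435.73 mm.
Far limit Df = s·(H − f)/(H − s) = 2780 × (19122.0 − 90) / (19122.0 − 2780) = 2780 × 19032.0 / 16342.0 ≈ 3237.61 mm.
Depth of field = Df − Dn = 3237.61 − 2435.73 ≈ 801.88 mm ≈ 0.802 m.

0.802 m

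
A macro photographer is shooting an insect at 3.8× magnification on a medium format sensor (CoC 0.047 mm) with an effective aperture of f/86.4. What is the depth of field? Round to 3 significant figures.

At magnification m, DoF ≈ 2·N_eff·c/m² = 2 × 86.4 × 0.047 / 3.8² = 8.122 / 14.44 ≈ 0.562 mm.

0.562 mm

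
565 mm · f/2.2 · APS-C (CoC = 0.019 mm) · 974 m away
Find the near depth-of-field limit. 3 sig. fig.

864 m

Hyperfocal distance H = f²/(N·c) + f = 565²/(2.2 × 0.019) + 565 = 319225/0.0418 + 565 ≈ 7637526.7 mm ≈ 7638 m.
Near limit Dn = s·(H − f)/(H + s − 2f) = 974000 × (7637526.7 − 565) / (7637526.7 + 974000 − 2 × 565) = 974000 × 7636961.7 / 8610396.7 ≈ 863886 mm ≈ 864 m.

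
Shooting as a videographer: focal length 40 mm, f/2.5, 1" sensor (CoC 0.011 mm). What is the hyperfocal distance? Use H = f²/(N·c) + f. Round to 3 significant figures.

Hyperfocal distance H = f²/(N·c) + f = 40²/(2.5 × 0.011) + 40 = 1600/0.0275 + 40 ≈ 58221.8 mm ≈ 58.2 m.

58.2 m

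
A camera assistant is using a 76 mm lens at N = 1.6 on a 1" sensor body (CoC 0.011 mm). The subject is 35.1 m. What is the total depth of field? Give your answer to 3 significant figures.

Hyperfocal distance H = f²/(N·c) + f = 76²/(1.6 × 0.011) + 76 = 5776/0.0176 + 76 ≈ 328257.8 mm ≈ 328.3 m.
Near limit Dn = s·(H − f)/(H + s − 2f) = 35100 × (328257.8 − 76) / (328257.8 + 35100 − 2 × 76) = 35100 × 328181.8 / 363205.8 ≈ 31715.3 mm.
Far limit Df = s·(H − f)/(H − s) = 35100 × (328257.8 − 76) / (328257.8 − 35100) = 35100 × 328181.8 / 293157.8 ≈ 39293.4 mm.
Depth of field = Df − Dn = 39293.4 − 31715.3 ≈ 7578.1 mm ≈ 7.58 m.

7.58 m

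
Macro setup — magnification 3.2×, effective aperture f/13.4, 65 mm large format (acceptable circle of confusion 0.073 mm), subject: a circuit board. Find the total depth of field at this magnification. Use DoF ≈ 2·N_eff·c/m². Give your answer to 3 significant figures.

At magnification m, DoF ≈ 2·N_eff·c/m² = 2 × 13.4 × 0.073 / 3.2² = 1.956 / 10.24 ≈ 0.191 mm.

0.191 mm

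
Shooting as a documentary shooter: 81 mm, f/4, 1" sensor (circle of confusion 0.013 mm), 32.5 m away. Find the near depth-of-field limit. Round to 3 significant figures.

25.9 m

Hyperfocal distance H = f²/(N·c) + f = 81²/(4 × 0.013) + 81 = 6561/0.052 + 81 ≈ 126254.1 mm ≈ 126.3 m.
Near limit Dn = s·(H − f)/(H + s − 2f) = 32500 × (126254.1 − 81) / (126254.1 + 32500 − 2 × 81) = 32500 × 126173.1 / 158592.1 ≈ 25856 mm ≈ 25.9 m.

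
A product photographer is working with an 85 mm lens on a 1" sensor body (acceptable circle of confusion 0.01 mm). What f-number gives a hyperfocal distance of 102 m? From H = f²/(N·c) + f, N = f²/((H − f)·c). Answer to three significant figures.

Rearrange H = f²/(N·c) + f for N: N = f² / ((H − f)·c).
N = 85² / ((102000 − 85) × 0.01) = 7225 / 1019 ≈ 7.09.

f/7.09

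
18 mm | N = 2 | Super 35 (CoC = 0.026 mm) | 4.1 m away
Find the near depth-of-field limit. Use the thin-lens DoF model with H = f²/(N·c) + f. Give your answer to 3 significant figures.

2.48 m

Hyperfocal distance H = f²/(N·c) + f = 18²/(2 × 0.026) + 18 = 324/0.052 + 18 ≈ 6248.8 mm ≈ 6.249 m.
Near limit Dn = s·(H − f)/(H + s − 2f) = 4100 × (6248.8 − 18) / (6248.8 + 4100 − 2 × 18) = 4100 × 6230.8 / 10312.8 ≈ 2477.1 mm ≈ 2.48 m.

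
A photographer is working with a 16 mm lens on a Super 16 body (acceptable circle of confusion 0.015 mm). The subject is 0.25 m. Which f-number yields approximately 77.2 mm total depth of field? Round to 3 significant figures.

Write h = H − f = f²/(N·c). The thin-lens limits are Dn = s·h/(h + (s−f)) and Df = s·h/(h − (s−f)), so DoF = Df − Dn = 2·s·(s−f)·h / (h² − (s−f)²).
That is a quadratic in h: DoF·h² − 2·s·(s−f)·h − DoF·(s−f)² = 0 ⇒ h = (s−f)·(s + √(s² + DoF²)) / DoF = 234 × (250 + √(250² + 77.2²)) / 77.2 = 234 × (250 + 261.648) / 77.2 ≈ 1550.9 mm.
Then N = f²/(c·h) = 16² / (0.015 × 1550.9) = 256 / 23.263 ≈ 11.

f/11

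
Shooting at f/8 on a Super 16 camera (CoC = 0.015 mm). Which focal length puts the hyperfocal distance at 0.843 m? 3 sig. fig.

10.0 mm

From H = f²/(N·c) + f, with f ≪ H: f ≈ √(H·N·c) = √(843 × 8 × 0.015) = √101.16 ≈ 10.06 mm.
Exact: f² + N·c·f − N·c·H = 0 ⇒ f = (−N·c + √((N·c)² + 4·N·c·H))/2 = (−0.12 + √404.65)/2 ≈ 9.9980 mm ≈ 10.0 mm.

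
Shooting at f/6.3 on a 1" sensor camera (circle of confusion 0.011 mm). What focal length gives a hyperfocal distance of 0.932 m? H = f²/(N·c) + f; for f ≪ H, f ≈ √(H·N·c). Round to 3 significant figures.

8.00 mm

From H = f²/(N·c) + f, with f ≪ H: f ≈ √(H·N·c) = √(932 × 6.3 × 0.011) = √64.588 ≈ 8.037 mm.
Exact: f² + N·c·f − N·c·H = 0 ⇒ f = (−N·c + √((N·c)² + 4·N·c·H))/2 = (−0.0693 + √258.36)/2 ≈ 8.0021 mm ≈ 8.00 mm.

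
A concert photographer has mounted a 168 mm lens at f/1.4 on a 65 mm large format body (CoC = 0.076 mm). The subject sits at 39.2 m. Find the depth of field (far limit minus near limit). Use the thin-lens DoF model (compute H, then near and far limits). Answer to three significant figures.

Hyperfocal distance H = f²/(N·c) + f = 168²/(1.4 × 0.076) + 168 = 28224/0.1064 + 168 ≈ 265431.2 mm ≈ 265.4 m.
Near limit Dn = s·(H − f)/(H + s − 2f) = 39200 × (265431.2 − 168) / (265431.2 + 39200 − 2 × 168) = 39200 × 265263.2 / 304295.2 ≈ 34172 mm.
Far limit Df = s·(H − f)/(H − s) = 39200 × (265431.2 − 168) / (265431.2 − 39200) = 39200 × 265263.2 / 226231.2 ≈ 45963 mm.
Depth of field = Df − Dn = 45963 − 34172 ≈ 11791 mm ≈ 11.8 m.

11.8 m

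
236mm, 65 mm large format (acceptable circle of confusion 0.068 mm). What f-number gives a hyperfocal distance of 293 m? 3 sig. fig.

f/2.80

Rearrange H = f²/(N·c) + f for N: N = f² / ((H − f)·c).
N = 236² / ((293000 − 236) × 0.068) = 55696 / 19908 ≈ 2.80.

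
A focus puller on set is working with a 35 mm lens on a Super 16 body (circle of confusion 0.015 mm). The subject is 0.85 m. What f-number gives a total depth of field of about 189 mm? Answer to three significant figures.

Write h = H − f = f²/(N·c). The thin-lens limits are Dn = s·h/(h + (s−f)) and Df = s·h/(h − (s−f)), so DoF = Df − Dn = 2·s·(s−f)·h / (h² − (s−f)²).
That is a quadratic in h: DoF·h² − 2·s·(s−f)·h − DoF·(s−f)² = 0 ⇒ h = (s−f)·(s + √(s² + DoF²)) / DoF = 815 × (850 + √(850² + 189²)) / 189 = 815 × (850 + 870.759) / 189 ≈ 7420.2 mm.
Then N = f²/(c·h) = 35² / (0.015 × 7420.2) = 1225 / 111.30 ≈ 11.

f/11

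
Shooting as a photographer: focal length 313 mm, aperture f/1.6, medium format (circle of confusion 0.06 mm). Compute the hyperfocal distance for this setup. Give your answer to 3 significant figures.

Hyperfocal distance H = f²/(N·c) + f = 313²/(1.6 × 0.06) + 313 = 97969/0.096 + 313 ≈ 1020823.4 mm ≈ 1020 m.

1020 m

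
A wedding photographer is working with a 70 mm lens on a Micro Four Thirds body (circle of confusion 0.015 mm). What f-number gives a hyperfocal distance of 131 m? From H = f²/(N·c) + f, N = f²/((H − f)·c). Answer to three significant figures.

Rearrange H = f²/(N·c) + f for N: N = f² / ((H − f)·c).
N = 70² / ((131000 − 70) × 0.015) = 4900 / 1964 ≈ 2.49.

f/2.49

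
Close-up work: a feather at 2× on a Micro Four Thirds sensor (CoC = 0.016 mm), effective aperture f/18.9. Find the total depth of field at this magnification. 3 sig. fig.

0.151 mm

At magnification m, DoF ≈ 2·N_eff·c/m² = 2 × 18.9 × 0.016 / 2² = 0.6048 / 4 ≈ 0.151 mm.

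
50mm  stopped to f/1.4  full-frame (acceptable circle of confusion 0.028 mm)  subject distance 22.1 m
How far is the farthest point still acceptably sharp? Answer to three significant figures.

33.8 m

Hyperfocal distance H = f²/(N·c) + f = 50²/(1.4 × 0.028) + 50 = 2500/0.0392 + 50 ≈ 63825.5 mm ≈ 63.83 m.
Far limit Df = s·(H − f)/(H − s) = 22100 × (63825.5 − 50) / (63825.5 − 22100) = 22100 × 63775.5 / 41725.5 ≈ 33779 mm ≈ 33.8 m.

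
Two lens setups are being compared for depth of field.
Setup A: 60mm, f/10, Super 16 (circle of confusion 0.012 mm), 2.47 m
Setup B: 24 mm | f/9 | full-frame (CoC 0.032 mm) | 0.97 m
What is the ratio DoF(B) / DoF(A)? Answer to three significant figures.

Setup A: H = 60²/(10×0.012) + 60 ≈ 30060.0 mm; DoF = Df − Dn = 2685.76 − 2286.33 ≈ 399.43 mm.
Setup B: H = 24²/(9×0.032) + 24 ≈ 2024.0 mm; DoF = Df − Dn = 1840.6 − 658.5 ≈ 1182.1 mm.
Ratio = 1182.1 / 399.43 ≈ 2.96.

2.96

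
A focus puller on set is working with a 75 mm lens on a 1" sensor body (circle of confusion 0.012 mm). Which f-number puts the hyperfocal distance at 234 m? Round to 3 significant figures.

Rearrange H = f²/(N·c) + f for N: N = f² / ((H − f)·c).
N = 75² / ((234000 − 75) × 0.012) = 5625 / 2807 ≈ 2.00.

f/2.00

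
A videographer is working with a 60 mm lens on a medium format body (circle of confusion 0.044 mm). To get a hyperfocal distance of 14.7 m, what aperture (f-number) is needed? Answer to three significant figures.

Rearrange H = f²/(N·c) + f for N: N = f² / ((H − f)·c).
N = 60² / ((14700 − 60) × 0.044) = 3600 / 644.2 ≈ 5.59.

f/5.59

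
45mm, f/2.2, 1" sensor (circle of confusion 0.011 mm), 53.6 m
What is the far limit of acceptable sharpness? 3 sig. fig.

149 m

Hyperfocal distance H = f²/(N·c) + f = 45²/(2.2 × 0.011) + 45 = 2025/0.0242 + 45 ≈ 83722.7 mm ≈ 83.72 m.
Far limit Df = s·(H − f)/(H − s) = 53600 × (83722.7 − 45) / (83722.7 − 53600) = 53600 × 83677.7 / 30122.7 ≈ 148895 mm ≈ 149 m.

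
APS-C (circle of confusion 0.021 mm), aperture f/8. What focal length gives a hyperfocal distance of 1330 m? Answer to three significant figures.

From H = f²/(N·c) + f, with f ≪ H: f ≈ √(H·N·c) = √(1330000 × 8 × 0.021) = √223440 ≈ 472.7 mm.
The +f correction barely moves this — solving exactly, f² + N·c·f − N·c·H = 0 ⇒ f = (−N·c + √((N·c)² + 4·N·c·H))/2 = (−0.168 + √893760)/2 ≈ 472.61 mm, so f ≈ 473 mm.

473 mm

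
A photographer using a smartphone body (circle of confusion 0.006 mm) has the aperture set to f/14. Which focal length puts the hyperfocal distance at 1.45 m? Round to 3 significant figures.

From H = f²/(N·c) + f, with f ≪ H: f ≈ √(H·N·c) = √(1450 × 14 × 0.006) = √121.80 ≈ 11.04 mm.
The +f correction barely moves this — solving exactly, f² + N·c·f − N·c·H = 0 ⇒ f = (−N·c + √((N·c)² + 4·N·c·H))/2 = (−0.084 + √487.21)/2 ≈ 10.994 mm, so f ≈ 11.0 mm.

11.0 mm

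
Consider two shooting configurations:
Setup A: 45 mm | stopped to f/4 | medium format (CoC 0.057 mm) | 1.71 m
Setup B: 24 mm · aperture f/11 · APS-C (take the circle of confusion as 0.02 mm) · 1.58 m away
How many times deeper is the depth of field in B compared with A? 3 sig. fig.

Setup A: H = 45²/(4×0.057) + 45 ≈ 8926.6 mm; DoF = Df − Dn = 2104.53 − 1440.04 ≈ 664.49 mm.
Setup B: H = 24²/(11×0.02) + 24 ≈ 2642.2 mm; DoF = Df − Dn = 3894.6 − 991.0 ≈ 2903.6 mm.
Ratio = 2903.6 / 664.49 ≈ 4.37.

4.37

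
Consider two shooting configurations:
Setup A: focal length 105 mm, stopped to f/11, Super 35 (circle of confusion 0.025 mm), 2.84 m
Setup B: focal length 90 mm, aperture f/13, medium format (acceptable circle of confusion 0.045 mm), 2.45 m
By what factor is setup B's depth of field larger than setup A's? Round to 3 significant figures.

Setup A: H = 105²/(11×0.025) + 105 ≈ 40195.9 mm; DoF = Df − Dn = 3047.93 − 2658.63 ≈ 389.30 mm.
Setup B: H = 90²/(13×0.045) + 90 ≈ 13936.2 mm; DoF = Df − Dn = 2953.39 − 2093.22 ≈ 860.17 mm.
Ratio = 860.17 / 389.30 ≈ 2.21.

2.21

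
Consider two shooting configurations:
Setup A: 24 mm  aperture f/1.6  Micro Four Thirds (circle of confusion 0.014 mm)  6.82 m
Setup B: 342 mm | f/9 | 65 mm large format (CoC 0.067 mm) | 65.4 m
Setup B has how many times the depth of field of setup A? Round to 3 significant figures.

12.8

Setup A: H = 24²/(1.6×0.014) + 24 ≈ 25738.3 mm; DoF = Df − Dn = 9269.9 − 5394.3 ≈ 3875.6 mm.
Setup B: H = 342²/(9×0.067) + 342 ≈ 194312.1 mm; DoF = Df − Dn = 98405 − 48974 ≈ 49431 mm.
Ratio = 49431 / 3875.6 ≈ 12.8.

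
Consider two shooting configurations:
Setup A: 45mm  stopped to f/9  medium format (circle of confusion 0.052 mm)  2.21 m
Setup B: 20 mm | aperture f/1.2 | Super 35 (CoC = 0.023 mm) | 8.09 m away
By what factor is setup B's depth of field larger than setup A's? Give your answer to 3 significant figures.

4.43

Setup A: H = 45²/(9×0.052) + 45 ≈ 4371.9 mm; DoF = Df − Dn = 4423.1 − 1473.0 ≈ 2950.1 mm.
Setup B: H = 20²/(1.2×0.023) + 20 ≈ 14512.8 mm; DoF = Df − Dn = 18255 − 5196 ≈ 13059 mm.
Ratio = 13059 / 2950.1 ≈ 4.43.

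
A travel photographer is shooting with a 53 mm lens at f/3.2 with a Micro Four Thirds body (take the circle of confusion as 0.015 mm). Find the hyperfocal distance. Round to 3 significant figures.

58.6 m

Hyperfocal distance H = f²/(N·c) + f = 53²/(3.2 × 0.015) + 53 = 2809/0.048 + 53 ≈ 58573.8 mm ≈ 58.6 m.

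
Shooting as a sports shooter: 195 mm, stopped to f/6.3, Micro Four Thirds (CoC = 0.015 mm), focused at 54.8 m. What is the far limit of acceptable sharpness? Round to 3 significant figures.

63.4 m

Hyperfocal distance H = f²/(N·c) + f = 195²/(6.3 × 0.015) + 195 = 38025/0.0945 + 195 ≈ 402576.0 mm ≈ 402.6 m.
Far limit Df = s·(H − f)/(H − s) = 54800 × (402576.0 − 195) / (402576.0 − 54800) = 54800 × 402381.0 / 347776.0 ≈ 63404 mm ≈ 63.4 m.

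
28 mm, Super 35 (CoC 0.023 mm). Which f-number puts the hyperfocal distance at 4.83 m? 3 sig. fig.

f/7.10

Rearrange H = f²/(N·c) + f for N: N = f² / ((H − f)·c).
N = 28² / ((4830 − 28) × 0.023) = 784 / 110.4 ≈ 7.10.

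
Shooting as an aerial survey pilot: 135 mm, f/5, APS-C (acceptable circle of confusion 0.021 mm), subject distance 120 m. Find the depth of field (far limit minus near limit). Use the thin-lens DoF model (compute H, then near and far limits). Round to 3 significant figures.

Hyperfocal distance H = f²/(N·c) + f = 135²/(5 × 0.021) + 135 = 18225/0.105 + 135 ≈ 173706.4 mm ≈ 173.7 m.
Near limit Dn = s·(H − f)/(H + s − 2f) = 120000 × (173706.4 − 135) / (173706.4 + 120000 − 2 × 135) = 120000 × 173571.4 / 293436.4 ≈ 70982 mm.
Far limit Df = s·(H − f)/(H − s) = 120000 × (173706.4 − 135) / (173706.4 − 120000) = 120000 × 173571.4 / 53706.4 ≈ 387823 mm.
Depth of field = Df − Dn = 387823 − 70982 ≈ 316841 mm ≈ 317 m.

317 m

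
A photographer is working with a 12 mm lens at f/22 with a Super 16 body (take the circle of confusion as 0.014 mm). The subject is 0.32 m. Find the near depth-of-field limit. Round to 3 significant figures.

193 mm

Hyperfocal distance H = f²/(N·c) + f = 12²/(22 × 0.014) + 12 = 144/0.308 + 12 ≈ 479.5 mm ≈ 0.480 m.
Near limit Dn = s·(H − f)/(H + s − 2f) = 320 × (479.5 − 12) / (479.5 + 320 − 2 × 12) = 320 × 467.5 / 775.5 ≈ 192.91 mm.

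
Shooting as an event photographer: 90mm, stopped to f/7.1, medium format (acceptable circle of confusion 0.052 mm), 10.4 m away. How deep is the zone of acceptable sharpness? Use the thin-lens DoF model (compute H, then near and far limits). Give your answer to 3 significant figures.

12.5 m

Hyperfocal distance H = f²/(N·c) + f = 90²/(7.1 × 0.052) + 90 = 8100/0.3692 + 90 ≈ 22029.3 mm ≈ 22.03 m.
Near limit Dn = s·(H − f)/(H + s − 2f) = 10400 × (22029.3 − 90) / (22029.3 + 10400 − 2 × 90) = 10400 × 21939.3 / 32249.3 ≈ 7075 mm.
Far limit Df = s·(H − f)/(H − s) = 10400 × (22029.3 − 90) / (22029.3 − 10400) = 10400 × 21939.3 / 11629.3 ≈ 19620 mm.
Depth of field = Df − Dn = 19620 − 7075 ≈ 12545 mm ≈ 12.5 m.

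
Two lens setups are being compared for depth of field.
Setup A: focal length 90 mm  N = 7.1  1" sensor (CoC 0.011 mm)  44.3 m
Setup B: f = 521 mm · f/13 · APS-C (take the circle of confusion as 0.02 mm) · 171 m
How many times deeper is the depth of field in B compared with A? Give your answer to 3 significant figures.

1.24

Setup A: H = 90²/(7.1×0.011) + 90 ≈ 103803.2 mm; DoF = Df − Dn = 77214 − 31060 ≈ 46154 mm.
Setup B: H = 521²/(13×0.02) + 521 ≈ 1044524.8 mm; DoF = Df − Dn = 204373 − 146996 ≈ 57377 mm.
Ratio = 57377 / 46154 ≈ 1.24.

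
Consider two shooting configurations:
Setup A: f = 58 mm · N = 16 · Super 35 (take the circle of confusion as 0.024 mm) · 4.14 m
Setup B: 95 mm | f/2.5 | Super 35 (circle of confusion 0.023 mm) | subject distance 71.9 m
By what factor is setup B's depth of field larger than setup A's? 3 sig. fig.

Setup A: H = 58²/(16×0.024) + 58 ≈ 8818.4 mm; DoF = Df − Dn = 7752.2 − 2824.1 ≈ 4928.1 mm.
Setup B: H = 95²/(2.5×0.023) + 95 ≈ 157051.5 mm; DoF = Df − Dn = 132531 − 49332 ≈ 83199 mm.
Ratio = 83199 / 4928.1 ≈ 16.9.

16.9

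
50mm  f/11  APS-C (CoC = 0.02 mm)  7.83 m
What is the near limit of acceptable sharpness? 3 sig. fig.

4.65 m

Hyperfocal distance H = f²/(N·c) + f = 50²/(11 × 0.02) + 50 = 2500/0.22 + 50 ≈ 11413.6 mm ≈ 11.41 m.
Near limit Dn = s·(H − f)/(H + s − 2f) = 7830 × (11413.6 − 50) / (11413.6 + 7830 − 2 × 50) = 7830 × 11363.6 / 19143.6 ≈ 4647.9 mm ≈ 4.65 m.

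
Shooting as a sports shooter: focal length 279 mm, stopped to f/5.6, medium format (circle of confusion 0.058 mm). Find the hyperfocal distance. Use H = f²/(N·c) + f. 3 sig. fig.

Hyperfocal distance H = f²/(N·c) + f = 279²/(5.6 × 0.058) + 279 = 77841/0.3248 + 279 ≈ 239937.3 mm ≈ 240 m.

240 m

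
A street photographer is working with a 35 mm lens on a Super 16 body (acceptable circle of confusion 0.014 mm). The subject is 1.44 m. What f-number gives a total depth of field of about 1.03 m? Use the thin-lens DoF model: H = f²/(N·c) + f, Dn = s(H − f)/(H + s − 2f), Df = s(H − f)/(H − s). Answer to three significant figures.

Write h = H − f = f²/(N·c). The thin-lens limits are Dn = s·h/(h + (s−f)) and Df = s·h/(h − (s−f)), so DoF = Df − Dn = 2·s·(s−f)·h / (h² − (s−f)²).
That is a quadratic in h: DoF·h² − 2·s·(s−f)·h − DoF·(s−f)² = 0 ⇒ h = (s−f)·(s + √(s² + DoF²)) / DoF = 1405 × (1440 + √(1440² + 1030²)) / 1030 = 1405 × (1440 + 1770.45) / 1030 ≈ 4379.3 mm.
Then N = f²/(c·h) = 35² / (0.014 × 4379.3) = 1225 / 61.310 ≈ 20.

f/20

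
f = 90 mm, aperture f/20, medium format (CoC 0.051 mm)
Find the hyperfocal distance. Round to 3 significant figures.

8.03 m

Hyperfocal distance H = f²/(N·c) + f = 90²/(20 × 0.051) + 90 = 8100/1.02 + 90 ≈ 8031.2 mm ≈ 8.03 m.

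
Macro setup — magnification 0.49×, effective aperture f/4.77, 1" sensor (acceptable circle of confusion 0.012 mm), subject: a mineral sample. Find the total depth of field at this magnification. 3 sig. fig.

At magnification m, DoF ≈ 2·N_eff·c/m² = 2 × 4.77 × 0.012 / 0.49² = 0.1145 / 0.2401 ≈ 0.477 mm.

0.477 mm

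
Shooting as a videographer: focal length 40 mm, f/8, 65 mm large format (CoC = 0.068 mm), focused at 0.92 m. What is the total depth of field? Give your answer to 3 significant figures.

0.605 m

Hyperfocal distance H = f²/(N·c) + f = 40²/(8 × 0.068) + 40 = 1600/0.544 + 40 ≈ 2981.2 mm ≈ 2.981 m.
Near limit Dn = s·(H − f)/(H + s − 2f) = 920 × (2981.2 − 40) / (2981.2 + 920 − 2 × 40) = 920 × 2941.2 / 3821.2 ≈ 708.13 mm.
Far limit Df = s·(H − f)/(H − s) = 920 × (2981.2 − 40) / (2981.2 − 920) = 920 × 2941.2 / 2061.2 ≈ 1312.79 mm.
Depth of field = Df − Dn = 1312.79 − 708.13 ≈ 604.66 mm ≈ 0.605 m.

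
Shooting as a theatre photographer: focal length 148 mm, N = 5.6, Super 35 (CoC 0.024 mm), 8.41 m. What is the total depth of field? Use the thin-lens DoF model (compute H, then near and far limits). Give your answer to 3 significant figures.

Hyperfocal distance H = f²/(N·c) + f = 148²/(5.6 × 0.024) + 148 = 21904/0.1344 + 148 ≈ 163124.2 mm ≈ 163.1 m.
Near limit Dn = s·(H − f)/(H + s − 2f) = 8410 × (163124.2 − 148) / (163124.2 + 8410 − 2 × 148) = 8410 × 162976.2 / 171238.2 ≈ 8004.23 mm.
Far limit Df = s·(H − f)/(H − s) = 8410 × (163124.2 − 148) / (163124.2 − 8410) = 8410 × 162976.2 / 154714.2 ≈ 8859.11 mm.
Depth of field = Df − Dn = 8859.11 − 8004.23 ≈ 854.88 mm ≈ 0.855 m.

0.855 m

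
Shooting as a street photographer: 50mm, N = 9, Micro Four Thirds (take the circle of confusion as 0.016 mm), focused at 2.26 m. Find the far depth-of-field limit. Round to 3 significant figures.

Hyperfocal distance H = f²/(N·c) + f = 50²/(9 × 0.016) + 50 = 2500/0.144 + 50 ≈ 17411.1 mm ≈ 17.41 m.
Far limit Df = s·(H − f)/(H − s) = 2260 × (17411.1 − 50) / (17411.1 − 2260) = 2260 × 17361.1 / 15151.1 ≈ 2589.7 mm ≈ 2.59 m.

2.59 m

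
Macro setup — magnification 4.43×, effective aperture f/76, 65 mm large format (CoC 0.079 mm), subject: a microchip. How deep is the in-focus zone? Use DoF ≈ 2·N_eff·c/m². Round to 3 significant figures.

0.612 mm

At magnification m, DoF ≈ 2·N_eff·c/m² = 2 × 76 × 0.079 / 4.43² = 12.01 / 19.62 ≈ 0.612 mm.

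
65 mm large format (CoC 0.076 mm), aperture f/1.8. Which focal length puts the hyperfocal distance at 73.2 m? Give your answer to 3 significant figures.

From H = f²/(N·c) + f, with f ≪ H: f ≈ √(H·N·c) = √(73200 × 1.8 × 0.076) = √10014 ≈ 100.1 mm.
The +f correction barely moves this — solving exactly, f² + N·c·f − N·c·H = 0 ⇒ f = (−N·c + √((N·c)² + 4·N·c·H))/2 = (−0.1368 + √40055)/2 ≈ 100.00 mm, so f ≈ 100 mm.

100 mm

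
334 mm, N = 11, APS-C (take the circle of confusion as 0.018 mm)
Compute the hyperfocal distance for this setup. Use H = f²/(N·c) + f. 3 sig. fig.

Hyperfocal distance H = f²/(N·c) + f = 334²/(11 × 0.018) + 334 = 111556/0.198 + 334 ≈ 563748.1 mm ≈ 564 m.

564 m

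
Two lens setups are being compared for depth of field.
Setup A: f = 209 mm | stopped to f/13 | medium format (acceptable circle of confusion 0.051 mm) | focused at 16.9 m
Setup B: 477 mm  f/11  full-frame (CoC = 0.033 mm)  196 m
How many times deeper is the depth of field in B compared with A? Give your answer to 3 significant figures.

14.8

Setup A: H = 209²/(13×0.051) + 209 ≈ 66092.9 mm; DoF = Df − Dn = 22634.1 − 13484.0 ≈ 9150.1 mm.
Setup B: H = 477²/(11×0.033) + 477 ≈ 627278.7 mm; DoF = Df − Dn = 284858 − 149397 ≈ 135461 mm.
Ratio = 135461 / 9150.1 ≈ 14.8.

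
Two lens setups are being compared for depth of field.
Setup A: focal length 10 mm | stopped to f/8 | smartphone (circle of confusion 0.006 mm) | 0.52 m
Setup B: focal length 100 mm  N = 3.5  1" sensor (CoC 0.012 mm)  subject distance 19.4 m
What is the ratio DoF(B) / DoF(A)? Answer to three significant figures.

11.7

Setup A: H = 10²/(8×0.006) + 10 ≈ 2093.3 mm; DoF = Df − Dn = 688.56 − 417.74 ≈ 270.82 mm.
Setup B: H = 100²/(3.5×0.012) + 100 ≈ 238195.2 mm; DoF = Df − Dn = 21111.3 − 17945.3 ≈ 3166.0 mm.
Ratio = 3166.0 / 270.82 ≈ 11.7.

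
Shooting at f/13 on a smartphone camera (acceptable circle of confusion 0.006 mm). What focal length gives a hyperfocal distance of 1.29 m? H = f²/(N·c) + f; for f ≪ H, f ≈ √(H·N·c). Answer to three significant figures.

From H = f²/(N·c) + f, with f ≪ H: f ≈ √(H·N·c) = √(1290 × 13 × 0.006) = √100.62 ≈ 10.03 mm.
Exact: f² + N·c·f − N·c·H = 0 ⇒ f = (−N·c + √((N·c)² + 4·N·c·H))/2 = (−0.078 + √402.49)/2 ≈ 9.9920 mm ≈ 9.99 mm.

9.99 mm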